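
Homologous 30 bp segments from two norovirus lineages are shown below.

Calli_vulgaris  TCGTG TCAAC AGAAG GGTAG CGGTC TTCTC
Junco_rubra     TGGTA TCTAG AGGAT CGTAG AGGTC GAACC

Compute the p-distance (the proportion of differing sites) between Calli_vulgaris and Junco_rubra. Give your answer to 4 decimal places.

The sequences differ at positions 2 (C/G), 5 (G/A), 8 (A/T), 10 (C/G), 13 (A/G), 15 (G/T), 16 (G/C), 21 (C/A), 26 (T/G), 27 (T/A), 28 (C/A), 29 (T/C).
There are 12 differences over 30 sites, so p = 12/30 = 0.4000.

0.4000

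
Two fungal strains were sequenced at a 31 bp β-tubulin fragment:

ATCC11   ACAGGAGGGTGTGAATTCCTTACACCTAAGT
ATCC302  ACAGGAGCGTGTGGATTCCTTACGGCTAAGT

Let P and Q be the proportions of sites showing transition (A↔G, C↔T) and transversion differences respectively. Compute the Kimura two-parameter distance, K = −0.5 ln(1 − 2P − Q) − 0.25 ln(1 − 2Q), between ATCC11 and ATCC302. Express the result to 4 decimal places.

Differing sites — 8:G/C (Tv); 14:A/G (Ti); 24:A/G (Ti); 25:C/G (Tv).
Of the 4 differences, 2 transitions and 2 transversions over 31 sites: P = 2/31 = 0.064516, Q = 2/31 = 0.064516.
d = −0.5·ln(0.806452) − 0.25·ln(0.870968) = −0.5·(-0.215111) − 0.25·(-0.138150) = 0.1421.

0.1421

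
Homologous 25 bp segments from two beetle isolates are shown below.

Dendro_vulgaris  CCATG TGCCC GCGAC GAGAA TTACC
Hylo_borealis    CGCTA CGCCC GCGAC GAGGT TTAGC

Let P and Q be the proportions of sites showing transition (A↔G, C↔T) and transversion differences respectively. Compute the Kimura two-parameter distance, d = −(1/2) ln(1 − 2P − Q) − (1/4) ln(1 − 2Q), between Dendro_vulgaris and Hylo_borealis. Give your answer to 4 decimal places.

Differing sites — 2:C/G (Tv); 3:A/C (Tv); 5:G/A (Ti); 6:T/C (Ti); 19:A/G (Ti); 20:A/T (Tv); 24:C/G (Tv).
Of the 7 differences, 3 transitions and 4 transversions over 25 sites: P = 3/25 = 0.120000, Q = 4/25 = 0.160000.
d = −0.5·ln(0.600000) − 0.25·ln(0.680000) = −0.5·(-0.510826) − 0.25·(-0.385662) = 0.3518.

0.3518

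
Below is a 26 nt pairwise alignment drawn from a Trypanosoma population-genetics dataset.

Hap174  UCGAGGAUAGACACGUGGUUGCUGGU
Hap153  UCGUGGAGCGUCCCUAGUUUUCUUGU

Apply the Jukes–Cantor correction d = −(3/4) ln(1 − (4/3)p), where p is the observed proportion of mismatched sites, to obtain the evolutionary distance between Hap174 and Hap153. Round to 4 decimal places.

The sequences differ at positions 4 (A/U), 8 (U/G), 9 (A/C), 11 (A/U), 13 (A/C), 15 (G/U), 16 (U/A), 18 (G/U), 21 (G/U), 24 (G/U).
p = 10/26 = 0.384615.
d = −0.75 · ln(1 − (4/3)·0.384615) = −0.75 · ln(0.487180) = −0.75 · (-0.719122) = 0.5393.

0.5393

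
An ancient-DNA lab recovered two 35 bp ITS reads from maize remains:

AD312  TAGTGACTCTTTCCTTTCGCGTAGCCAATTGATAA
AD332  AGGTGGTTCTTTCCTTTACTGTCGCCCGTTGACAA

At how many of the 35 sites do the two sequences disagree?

Differing sites — 1:T/A; 2:A/G; 6:A/G; 7:C/T; 18:C/A; 19:G/C; 20:C/T; 23:A/C; 27:A/C; 28:A/G; 33:T/C.
That gives 11 mismatches out of 35 aligned sites, so the Hamming distance is 11.

11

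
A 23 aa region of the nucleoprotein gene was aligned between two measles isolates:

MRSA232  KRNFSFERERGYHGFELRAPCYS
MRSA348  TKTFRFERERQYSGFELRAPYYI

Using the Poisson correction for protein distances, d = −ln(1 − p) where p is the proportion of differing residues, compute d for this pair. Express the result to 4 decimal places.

The sequences differ at positions 1 (K/T), 2 (R/K), 3 (N/T), 5 (S/R), 11 (G/Q), 13 (H/S), 21 (C/Y), 23 (S/I).
p = 8/23 = 0.347826.
d = −ln(1 − 0.347826) = −ln(0.652174) = 0.4274.

0.4274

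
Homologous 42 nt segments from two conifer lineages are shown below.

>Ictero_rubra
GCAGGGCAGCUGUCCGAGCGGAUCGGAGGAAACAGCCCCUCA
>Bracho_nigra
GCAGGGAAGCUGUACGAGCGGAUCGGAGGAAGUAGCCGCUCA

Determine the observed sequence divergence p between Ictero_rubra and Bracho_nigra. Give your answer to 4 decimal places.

Mismatches occur at site 7 (C/A), site 14 (C/A), site 32 (A/G), site 33 (C/U), site 38 (C/G).
There are 5 differences over 42 sites, so p = 5/42 = 0.1190.

0.1190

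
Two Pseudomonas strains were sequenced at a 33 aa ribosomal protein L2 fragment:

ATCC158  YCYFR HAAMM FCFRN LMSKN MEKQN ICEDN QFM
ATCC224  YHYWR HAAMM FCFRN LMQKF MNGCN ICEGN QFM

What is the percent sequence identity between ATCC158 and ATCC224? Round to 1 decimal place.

75.8%

The sequences differ at positions 2 (C/H), 4 (F/W), 18 (S/Q), 20 (N/F), 22 (E/N), 23 (K/G), 24 (Q/C), 29 (D/G).
25 of the 33 sites match, so the percent identity is 25/33 × 100 = 75.8%.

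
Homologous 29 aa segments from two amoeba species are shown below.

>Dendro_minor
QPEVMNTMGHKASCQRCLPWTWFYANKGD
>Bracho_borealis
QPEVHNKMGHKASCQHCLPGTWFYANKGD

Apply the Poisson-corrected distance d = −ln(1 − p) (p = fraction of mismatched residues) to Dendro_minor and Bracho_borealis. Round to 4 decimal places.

The sequences differ at positions 5 (M/H), 7 (T/K), 16 (R/H), 20 (W/G).
p = 4/29 = 0.137931.
d = −ln(1 − 0.137931) = −ln(0.862069) = 0.1484.

0.1484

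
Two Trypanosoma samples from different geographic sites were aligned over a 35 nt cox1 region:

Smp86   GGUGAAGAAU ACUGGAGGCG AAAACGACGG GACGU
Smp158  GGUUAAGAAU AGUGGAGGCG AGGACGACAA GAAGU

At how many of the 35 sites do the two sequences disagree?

7

Mismatches occur at site 4 (G→U), site 12 (C→G), site 22 (A→G), site 23 (A→G), site 29 (G→A), site 30 (G→A), site 33 (C→A).
That gives 7 mismatches out of 35 aligned sites, so the Hamming distance is 7.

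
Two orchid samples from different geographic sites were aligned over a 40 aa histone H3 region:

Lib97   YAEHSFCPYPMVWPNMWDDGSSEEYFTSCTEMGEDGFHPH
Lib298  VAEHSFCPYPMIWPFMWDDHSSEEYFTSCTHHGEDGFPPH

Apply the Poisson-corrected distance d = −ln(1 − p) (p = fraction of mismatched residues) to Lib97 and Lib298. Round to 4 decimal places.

0.1924

Mismatches occur at site 1 (Y/V), site 12 (V/I), site 15 (N/F), site 20 (G/H), site 31 (E/H), site 32 (M/H), site 38 (H/P).
p = 7/40 = 0.175000.
d = −ln(1 − 0.175000) = −ln(0.825000) = 0.1924.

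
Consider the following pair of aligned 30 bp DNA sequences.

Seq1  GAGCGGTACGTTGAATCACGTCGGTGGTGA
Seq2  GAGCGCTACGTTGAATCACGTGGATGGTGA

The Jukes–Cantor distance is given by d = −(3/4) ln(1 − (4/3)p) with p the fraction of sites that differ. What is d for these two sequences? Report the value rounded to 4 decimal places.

The sequences differ at positions 6 (G/C), 22 (C/G), 24 (G/A).
p = 3/30 = 0.100000.
d = −0.75 · ln(1 − (4/3)·0.100000) = −0.75 · ln(0.866667) = −0.75 · (-0.143100) = 0.1073.

0.1073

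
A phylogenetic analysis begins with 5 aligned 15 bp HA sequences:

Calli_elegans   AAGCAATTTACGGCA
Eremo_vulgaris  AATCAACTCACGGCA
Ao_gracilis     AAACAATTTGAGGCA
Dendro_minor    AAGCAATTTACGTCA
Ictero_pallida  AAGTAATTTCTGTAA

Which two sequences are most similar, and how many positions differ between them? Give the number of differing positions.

Pairwise Hamming distances:
  Calli_elegans vs Eremo_vulgaris: 3
  Calli_elegans vs Ao_gracilis: 3
  Calli_elegans vs Dendro_minor: 1
  Calli_elegans vs Ictero_pallida: 5
  Eremo_vulgaris vs Ao_gracilis: 5
  Eremo_vulgaris vs Dendro_minor: 4
  Eremo_vulgaris vs Ictero_pallida: 8
  Ao_gracilis vs Dendro_minor: 4
  Ao_gracilis vs Ictero_pallida: 6
  Dendro_minor vs Ictero_pallida: 4
The smallest is 1, between Calli_elegans and Dendro_minor.

1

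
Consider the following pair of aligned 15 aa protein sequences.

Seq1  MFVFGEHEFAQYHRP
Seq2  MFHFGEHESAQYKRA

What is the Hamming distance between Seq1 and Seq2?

Differing sites — 3:V/H; 9:F/S; 13:H/K; 15:P/A.
That gives 4 mismatches out of 15 aligned sites, so the Hamming distance is 4.

4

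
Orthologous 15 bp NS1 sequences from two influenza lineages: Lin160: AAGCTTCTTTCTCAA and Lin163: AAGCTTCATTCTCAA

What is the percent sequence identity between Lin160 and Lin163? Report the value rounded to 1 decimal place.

93.3%

Differing sites — 8:T/A.
14 of the 15 sites match, so the percent identity is 14/15 × 100 = 93.3%.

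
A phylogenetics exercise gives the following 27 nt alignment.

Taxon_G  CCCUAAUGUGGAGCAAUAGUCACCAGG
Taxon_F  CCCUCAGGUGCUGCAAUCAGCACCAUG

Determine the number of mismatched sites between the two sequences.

8

The sequences differ at positions 5 (A/C), 7 (U/G), 11 (G/C), 12 (A/U), 18 (A/C), 19 (G/A), 20 (U/G), 26 (G/U).
That gives 8 mismatches out of 27 aligned sites, so the Hamming distance is 8.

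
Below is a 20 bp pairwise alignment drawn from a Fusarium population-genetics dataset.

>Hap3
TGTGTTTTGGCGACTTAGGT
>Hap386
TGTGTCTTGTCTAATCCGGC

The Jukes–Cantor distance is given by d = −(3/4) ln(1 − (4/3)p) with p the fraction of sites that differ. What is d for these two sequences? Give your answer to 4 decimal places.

Differing sites — 6:T/C; 10:G/T; 12:G/T; 14:C/A; 16:T/C; 17:A/C; 20:T/C.
p = 7/20 = 0.350000.
d = −0.75 · ln(1 − (4/3)·0.350000) = −0.75 · ln(0.533333) = −0.75 · (-0.628609) = 0.4715.

0.4715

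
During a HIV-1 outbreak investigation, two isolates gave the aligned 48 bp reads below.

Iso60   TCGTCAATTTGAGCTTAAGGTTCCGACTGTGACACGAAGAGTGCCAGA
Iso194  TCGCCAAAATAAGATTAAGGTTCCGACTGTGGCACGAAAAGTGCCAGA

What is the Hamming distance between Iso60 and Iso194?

Differing sites — 4:T/C; 8:T/A; 9:T/A; 11:G/A; 14:C/A; 32:A/G; 39:G/A.
That gives 7 mismatches out of 48 aligned sites, so the Hamming distance is 7.

7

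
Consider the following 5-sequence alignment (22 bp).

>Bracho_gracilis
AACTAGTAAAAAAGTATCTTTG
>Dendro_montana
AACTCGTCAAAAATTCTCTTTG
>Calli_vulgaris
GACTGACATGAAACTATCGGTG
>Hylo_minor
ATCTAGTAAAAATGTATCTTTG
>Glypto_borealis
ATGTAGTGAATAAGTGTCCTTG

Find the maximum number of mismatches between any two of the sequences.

14

Pairwise Hamming distances:
  Bracho_gracilis vs Dendro_montana: 4
  Bracho_gracilis vs Calli_vulgaris: 9
  Bracho_gracilis vs Hylo_minor: 2
  Bracho_gracilis vs Glypto_borealis: 6
  Dendro_montana vs Calli_vulgaris: 11
  Dendro_montana vs Hylo_minor: 6
  Dendro_montana vs Glypto_borealis: 8
  Calli_vulgaris vs Hylo_minor: 11
  Calli_vulgaris vs Glypto_borealis: 14
  Hylo_minor vs Glypto_borealis: 6
The largest is 14, between Calli_vulgaris and Glypto_borealis.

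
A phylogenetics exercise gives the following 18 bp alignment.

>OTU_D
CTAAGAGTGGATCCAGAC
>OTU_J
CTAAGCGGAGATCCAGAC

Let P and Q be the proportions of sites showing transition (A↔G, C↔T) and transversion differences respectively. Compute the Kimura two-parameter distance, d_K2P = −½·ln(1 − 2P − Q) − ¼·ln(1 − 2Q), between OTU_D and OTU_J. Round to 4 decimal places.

0.1885

The sequences differ at positions 6 (A/C, transversion), 8 (T/G, transversion), 9 (G/A, transition).
Of the 3 differences, 1 transition and 2 transversions over 18 sites: P = 1/18 = 0.055556, Q = 2/18 = 0.111111.
d = −0.5·ln(0.777777) − 0.25·ln(0.777778) = −0.5·(-0.251315) − 0.25·(-0.251314) = 0.1885.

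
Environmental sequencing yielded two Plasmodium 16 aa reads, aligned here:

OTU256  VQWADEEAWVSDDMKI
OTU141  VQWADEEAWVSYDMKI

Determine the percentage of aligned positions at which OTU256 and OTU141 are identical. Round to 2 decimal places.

A single mismatch occurs at site 12 (D/Y).
15 of the 16 sites match, so the percent identity is 15/16 × 100 = 93.75%.

93.75%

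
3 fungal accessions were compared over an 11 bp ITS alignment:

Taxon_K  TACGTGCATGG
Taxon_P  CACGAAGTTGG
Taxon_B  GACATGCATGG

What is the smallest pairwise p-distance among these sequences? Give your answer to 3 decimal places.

Pairwise Hamming distances:
  Taxon_K vs Taxon_P: 5
  Taxon_K vs Taxon_B: 2
  Taxon_P vs Taxon_B: 6
The smallest is 2 mismatches, between Taxon_K and Taxon_B; p = 2/11 = 0.182.

0.182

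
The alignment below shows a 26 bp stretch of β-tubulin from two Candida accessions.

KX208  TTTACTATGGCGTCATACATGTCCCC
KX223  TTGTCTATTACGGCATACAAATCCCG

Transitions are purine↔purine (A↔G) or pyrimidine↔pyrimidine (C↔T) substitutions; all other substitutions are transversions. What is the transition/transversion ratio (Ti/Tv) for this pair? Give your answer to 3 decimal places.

0.333

Mismatches occur at site 3 (T/G, transversion), site 4 (A/T, transversion), site 9 (G/T, transversion), site 10 (G/A, transition), site 13 (T/G, transversion), site 20 (T/A, transversion), site 21 (G/A, transition), site 26 (C/G, transversion).
Of the 8 differences, 2 transitions and 6 transversions, so Ti/Tv = 2/6 = 0.333.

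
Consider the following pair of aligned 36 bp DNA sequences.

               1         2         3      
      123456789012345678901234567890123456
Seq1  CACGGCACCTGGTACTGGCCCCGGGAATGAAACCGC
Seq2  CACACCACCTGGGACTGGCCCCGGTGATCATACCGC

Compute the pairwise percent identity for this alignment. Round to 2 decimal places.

80.56%

The sequences differ at positions 4 (G/A), 5 (G/C), 13 (T/G), 25 (G/T), 26 (A/G), 29 (G/C), 31 (A/T).
29 of the 36 sites match, so the percent identity is 29/36 × 100 = 80.56%.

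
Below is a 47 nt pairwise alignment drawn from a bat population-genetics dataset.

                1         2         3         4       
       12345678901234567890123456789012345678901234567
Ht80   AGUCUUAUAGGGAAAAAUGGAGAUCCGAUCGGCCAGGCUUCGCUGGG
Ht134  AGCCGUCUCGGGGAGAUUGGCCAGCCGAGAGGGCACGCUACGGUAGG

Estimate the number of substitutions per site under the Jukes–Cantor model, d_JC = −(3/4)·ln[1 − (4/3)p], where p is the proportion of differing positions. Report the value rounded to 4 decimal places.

0.4937

Differing sites — 3:U/C; 5:U/G; 7:A/C; 9:A/C; 13:A/G; 15:A/G; 17:A/U; 21:A/C; 22:G/C; 24:U/G; 29:U/G; 30:C/A; 33:C/G; 36:G/C; 40:U/A; 43:C/G; 45:G/A.
p = 17/47 = 0.361702.
d = −0.75 · ln(1 − (4/3)·0.361702) = −0.75 · ln(0.517731) = −0.75 · (-0.658299) = 0.4937.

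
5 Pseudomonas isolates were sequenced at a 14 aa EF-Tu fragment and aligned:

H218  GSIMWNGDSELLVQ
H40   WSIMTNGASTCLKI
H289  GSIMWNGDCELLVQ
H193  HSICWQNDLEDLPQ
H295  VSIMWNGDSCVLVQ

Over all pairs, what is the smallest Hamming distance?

1

Pairwise Hamming distances:
  H218 vs H40: 7
  H218 vs H289: 1
  H218 vs H193: 7
  H218 vs H295: 3
  H40 vs H289: 8
  H40 vs H193: 11
  H40 vs H295: 7
  H289 vs H193: 7
  H289 vs H295: 4
  H193 vs H295: 8
The smallest is 1, between H218 and H289.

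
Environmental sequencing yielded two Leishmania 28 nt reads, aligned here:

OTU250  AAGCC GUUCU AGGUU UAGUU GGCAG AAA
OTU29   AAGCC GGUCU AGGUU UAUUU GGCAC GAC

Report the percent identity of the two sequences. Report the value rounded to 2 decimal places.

Mismatches occur at site 7 (U→G), site 18 (G→U), site 25 (G→C), site 26 (A→G), site 28 (A→C).
23 of the 28 sites match, so the percent identity is 23/28 × 100 = 82.14%.

82.14%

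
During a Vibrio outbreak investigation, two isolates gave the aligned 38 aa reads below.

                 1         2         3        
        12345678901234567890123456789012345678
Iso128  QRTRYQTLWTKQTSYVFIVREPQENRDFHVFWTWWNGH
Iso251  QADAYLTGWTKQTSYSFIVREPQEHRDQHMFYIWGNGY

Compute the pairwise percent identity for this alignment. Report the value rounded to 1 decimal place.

65.8%

Differing sites — 2:R/A; 3:T/D; 4:R/A; 6:Q/L; 8:L/G; 16:V/S; 25:N/H; 28:F/Q; 30:V/M; 32:W/Y; 33:T/I; 35:W/G; 38:H/Y.
25 of the 38 sites match, so the percent identity is 25/38 × 100 = 65.8%.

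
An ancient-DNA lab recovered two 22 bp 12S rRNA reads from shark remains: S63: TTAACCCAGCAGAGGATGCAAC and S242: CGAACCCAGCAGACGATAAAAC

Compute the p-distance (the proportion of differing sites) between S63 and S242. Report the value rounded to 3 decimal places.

Mismatches occur at site 1 (T/C), site 2 (T/G), site 14 (G/C), site 18 (G/A), site 19 (C/A).
There are 5 differences over 22 sites, so p = 5/22 = 0.227.

0.227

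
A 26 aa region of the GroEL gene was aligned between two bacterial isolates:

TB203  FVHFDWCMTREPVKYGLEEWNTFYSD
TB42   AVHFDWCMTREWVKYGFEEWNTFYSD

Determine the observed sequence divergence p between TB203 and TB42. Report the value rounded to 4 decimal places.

0.1154

Differing sites — 1:F/A; 12:P/W; 17:L/F.
There are 3 differences over 26 sites, so p = 3/26 = 0.1154.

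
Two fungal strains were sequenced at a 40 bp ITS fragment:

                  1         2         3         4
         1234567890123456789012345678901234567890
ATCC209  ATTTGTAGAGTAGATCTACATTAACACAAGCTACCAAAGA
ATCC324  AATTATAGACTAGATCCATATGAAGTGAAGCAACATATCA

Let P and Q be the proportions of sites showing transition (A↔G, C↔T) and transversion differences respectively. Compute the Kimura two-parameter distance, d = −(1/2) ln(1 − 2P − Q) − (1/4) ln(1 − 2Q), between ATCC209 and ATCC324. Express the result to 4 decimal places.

Mismatches occur at site 2 (T→A, transversion), site 5 (G→A, transition), site 10 (G→C, transversion), site 17 (T→C, transition), site 19 (C→T, transition), site 22 (T→G, transversion), site 25 (C→G, transversion), site 26 (A→T, transversion), site 27 (C→G, transversion), site 32 (T→A, transversion), site 35 (C→A, transversion), site 36 (A→T, transversion), site 38 (A→T, transversion), site 39 (G→C, transversion).
Of the 14 differences, 3 transitions and 11 transversions over 40 sites: P = 3/40 = 0.075000, Q = 11/40 = 0.275000.
d = −0.5·ln(0.575000) − 0.25·ln(0.450000) = −0.5·(-0.553385) − 0.25·(-0.798508) = 0.4763.

0.4763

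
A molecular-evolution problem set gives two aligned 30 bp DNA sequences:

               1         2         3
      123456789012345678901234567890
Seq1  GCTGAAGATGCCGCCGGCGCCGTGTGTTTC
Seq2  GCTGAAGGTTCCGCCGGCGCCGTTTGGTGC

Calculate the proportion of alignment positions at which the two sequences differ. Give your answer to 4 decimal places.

0.1667

Differing sites — 8:A/G; 10:G/T; 24:G/T; 27:T/G; 29:T/G.
There are 5 differences over 30 sites, so p = 5/30 = 0.1667.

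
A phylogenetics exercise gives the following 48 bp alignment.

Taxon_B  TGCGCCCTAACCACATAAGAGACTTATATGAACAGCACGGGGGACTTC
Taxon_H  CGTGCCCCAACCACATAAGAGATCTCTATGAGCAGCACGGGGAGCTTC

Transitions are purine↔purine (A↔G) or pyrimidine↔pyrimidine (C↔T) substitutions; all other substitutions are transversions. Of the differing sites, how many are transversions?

Mismatches occur at site 1 (T/C, transition), site 3 (C/T, transition), site 8 (T/C, transition), site 23 (C/T, transition), site 24 (T/C, transition), site 26 (A/C, transversion), site 32 (A/G, transition), site 43 (G/A, transition), site 44 (A/G, transition).
Of the 9 differences, 8 transitions and 1 transversion, so the answer is 1.

1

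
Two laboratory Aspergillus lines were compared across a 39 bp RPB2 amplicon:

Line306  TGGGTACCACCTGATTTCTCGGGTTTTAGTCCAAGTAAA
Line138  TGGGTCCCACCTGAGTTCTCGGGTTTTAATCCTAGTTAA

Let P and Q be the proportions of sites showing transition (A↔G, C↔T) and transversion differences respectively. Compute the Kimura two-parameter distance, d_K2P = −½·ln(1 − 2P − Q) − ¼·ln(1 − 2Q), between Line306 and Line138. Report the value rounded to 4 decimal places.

0.1409

Mismatches occur at site 6 (A/C, transversion), site 15 (T/G, transversion), site 29 (G/A, transition), site 33 (A/T, transversion), site 37 (A/T, transversion).
Of the 5 differences, 1 transition and 4 transversions over 39 sites: P = 1/39 = 0.025641, Q = 4/39 = 0.102564.
d = −0.5·ln(0.846154) − 0.25·ln(0.794872) = −0.5·(-0.167054) − 0.25·(-0.229574) = 0.1409.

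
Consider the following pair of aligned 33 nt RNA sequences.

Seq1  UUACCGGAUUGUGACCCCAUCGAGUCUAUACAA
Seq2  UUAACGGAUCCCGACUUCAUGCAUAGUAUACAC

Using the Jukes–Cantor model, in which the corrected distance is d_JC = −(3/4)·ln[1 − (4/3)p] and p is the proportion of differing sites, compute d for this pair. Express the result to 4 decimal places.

0.4975

Differing sites — 4:C/A; 10:U/C; 11:G/C; 12:U/C; 16:C/U; 17:C/U; 21:C/G; 22:G/C; 24:G/U; 25:U/A; 26:C/G; 33:A/C.
p = 12/33 = 0.363636.
d = −0.75 · ln(1 − (4/3)·0.363636) = −0.75 · ln(0.515152) = −0.75 · (-0.663293) = 0.4975.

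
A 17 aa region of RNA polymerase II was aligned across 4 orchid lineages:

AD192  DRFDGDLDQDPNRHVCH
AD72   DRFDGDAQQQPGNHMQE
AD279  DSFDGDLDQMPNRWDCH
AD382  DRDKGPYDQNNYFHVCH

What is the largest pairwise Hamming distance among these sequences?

12

Pairwise Hamming distances:
  AD192 vs AD72: 8
  AD192 vs AD279: 4
  AD192 vs AD382: 8
  AD72 vs AD279: 10
  AD72 vs AD382: 12
  AD279 vs AD382: 11
The largest is 12, between AD72 and AD382.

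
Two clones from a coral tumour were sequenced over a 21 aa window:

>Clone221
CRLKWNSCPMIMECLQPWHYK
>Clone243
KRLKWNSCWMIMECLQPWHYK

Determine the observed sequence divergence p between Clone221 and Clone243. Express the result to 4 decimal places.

The sequences differ at positions 1 (C/K), 9 (P/W).
There are 2 differences over 21 sites, so p = 2/21 = 0.0952.

0.0952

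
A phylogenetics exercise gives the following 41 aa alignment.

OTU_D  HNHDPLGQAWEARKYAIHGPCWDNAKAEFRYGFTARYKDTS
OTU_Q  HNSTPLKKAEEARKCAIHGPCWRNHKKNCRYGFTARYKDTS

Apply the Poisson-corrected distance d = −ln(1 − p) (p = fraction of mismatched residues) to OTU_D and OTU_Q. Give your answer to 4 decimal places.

Differing sites — 3:H/S; 4:D/T; 7:G/K; 8:Q/K; 10:W/E; 15:Y/C; 23:D/R; 25:A/H; 27:A/K; 28:E/N; 29:F/C.
p = 11/41 = 0.268293.
d = −ln(1 − 0.268293) = −ln(0.731707) = 0.3124.

0.3124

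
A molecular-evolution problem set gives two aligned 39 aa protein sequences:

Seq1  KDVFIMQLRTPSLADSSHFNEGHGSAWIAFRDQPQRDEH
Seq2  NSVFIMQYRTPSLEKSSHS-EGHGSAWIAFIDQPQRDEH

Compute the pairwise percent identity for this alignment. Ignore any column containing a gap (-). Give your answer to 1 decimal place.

81.6%

Excluding the 1 gap column leaves 38 comparable sites.
Differing sites — 1:K/N; 2:D/S; 8:L/Y; 14:A/E; 15:D/K; 19:F/S; 31:R/I.
31 of the 38 comparable sites match, so the percent identity is 31/38 × 100 = 81.6%.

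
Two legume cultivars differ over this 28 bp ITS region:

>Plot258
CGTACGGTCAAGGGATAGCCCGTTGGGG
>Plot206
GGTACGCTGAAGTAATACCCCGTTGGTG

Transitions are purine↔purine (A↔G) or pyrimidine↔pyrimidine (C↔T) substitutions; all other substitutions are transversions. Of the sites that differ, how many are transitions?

1

Differing sites — 1:C/G (Tv); 7:G/C (Tv); 9:C/G (Tv); 13:G/T (Tv); 14:G/A (Ti); 18:G/C (Tv); 27:G/T (Tv).
Of the 7 differences, 1 transition and 6 transversions, so the answer is 1.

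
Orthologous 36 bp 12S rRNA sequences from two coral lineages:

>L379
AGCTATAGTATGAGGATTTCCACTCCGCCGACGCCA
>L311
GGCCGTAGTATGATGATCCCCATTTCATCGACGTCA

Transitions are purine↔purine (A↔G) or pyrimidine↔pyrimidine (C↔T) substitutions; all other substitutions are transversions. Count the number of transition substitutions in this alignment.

The sequences differ at positions 1 (A/G, transition), 4 (T/C, transition), 5 (A/G, transition), 14 (G/T, transversion), 18 (T/C, transition), 19 (T/C, transition), 23 (C/T, transition), 25 (C/T, transition), 27 (G/A, transition), 28 (C/T, transition), 34 (C/T, transition).
Of the 11 differences, 10 transitions and 1 transversion, so the answer is 10.

10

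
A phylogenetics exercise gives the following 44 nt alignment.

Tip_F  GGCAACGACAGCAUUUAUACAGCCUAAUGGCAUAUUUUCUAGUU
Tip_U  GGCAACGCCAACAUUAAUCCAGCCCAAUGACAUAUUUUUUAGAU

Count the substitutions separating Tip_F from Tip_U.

Mismatches occur at site 8 (A↔C), site 11 (G↔A), site 16 (U↔A), site 19 (A↔C), site 25 (U↔C), site 30 (G↔A), site 39 (C↔U), site 43 (U↔A).
That gives 8 mismatches out of 44 aligned sites, so the Hamming distance is 8.

8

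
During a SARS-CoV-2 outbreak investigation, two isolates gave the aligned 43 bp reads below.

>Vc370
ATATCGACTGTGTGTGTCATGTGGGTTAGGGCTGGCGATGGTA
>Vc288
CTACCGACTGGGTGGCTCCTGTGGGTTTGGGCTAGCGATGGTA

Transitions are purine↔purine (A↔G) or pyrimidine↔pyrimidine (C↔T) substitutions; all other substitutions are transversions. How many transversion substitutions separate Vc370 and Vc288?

6

The sequences differ at positions 1 (A/C, transversion), 4 (T/C, transition), 11 (T/G, transversion), 15 (T/G, transversion), 16 (G/C, transversion), 19 (A/C, transversion), 28 (A/T, transversion), 34 (G/A, transition).
Of the 8 differences, 2 transitions and 6 transversions, so the answer is 6.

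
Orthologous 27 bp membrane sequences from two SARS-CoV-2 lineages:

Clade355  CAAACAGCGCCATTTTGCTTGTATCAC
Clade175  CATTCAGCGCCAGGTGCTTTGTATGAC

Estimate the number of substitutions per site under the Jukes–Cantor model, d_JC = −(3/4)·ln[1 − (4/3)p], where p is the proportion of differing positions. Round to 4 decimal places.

0.3770

Differing sites — 3:A/T; 4:A/T; 13:T/G; 14:T/G; 16:T/G; 17:G/C; 18:C/T; 25:C/G.
p = 8/27 = 0.296296.
d = −0.75 · ln(1 − (4/3)·0.296296) = −0.75 · ln(0.604939) = −0.75 · (-0.502628) = 0.3770.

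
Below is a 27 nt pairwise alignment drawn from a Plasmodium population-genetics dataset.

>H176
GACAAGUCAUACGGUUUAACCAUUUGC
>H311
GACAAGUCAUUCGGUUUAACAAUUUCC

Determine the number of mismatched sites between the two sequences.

Differing sites — 11:A/U; 21:C/A; 26:G/C.
That gives 3 mismatches out of 27 aligned sites, so the Hamming distance is 3.

3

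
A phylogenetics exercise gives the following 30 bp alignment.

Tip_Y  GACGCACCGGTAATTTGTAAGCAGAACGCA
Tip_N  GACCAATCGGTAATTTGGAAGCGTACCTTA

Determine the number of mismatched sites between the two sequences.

Differing sites — 4:G/C; 5:C/A; 7:C/T; 18:T/G; 23:A/G; 24:G/T; 26:A/C; 28:G/T; 29:C/T.
That gives 9 mismatches out of 30 aligned sites, so the Hamming distance is 9.

9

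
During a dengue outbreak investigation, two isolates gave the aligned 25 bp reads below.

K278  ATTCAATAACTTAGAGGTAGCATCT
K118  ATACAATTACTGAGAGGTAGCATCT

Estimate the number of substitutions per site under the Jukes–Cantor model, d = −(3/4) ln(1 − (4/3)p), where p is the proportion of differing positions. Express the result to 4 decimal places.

0.1308

Mismatches occur at site 3 (T→A), site 8 (A→T), site 12 (T→G).
p = 3/25 = 0.120000.
d = −0.75 · ln(1 − (4/3)·0.120000) = −0.75 · ln(0.840000) = −0.75 · (-0.174353) = 0.1308.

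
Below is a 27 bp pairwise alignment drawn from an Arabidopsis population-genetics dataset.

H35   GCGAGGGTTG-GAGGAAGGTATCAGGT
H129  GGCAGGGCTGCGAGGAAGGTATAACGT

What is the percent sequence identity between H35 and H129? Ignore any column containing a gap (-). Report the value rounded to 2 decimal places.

80.77%

Excluding the 1 gap column leaves 26 comparable sites.
Mismatches occur at site 2 (C→G), site 3 (G→C), site 8 (T→C), site 23 (C→A), site 25 (G→C).
21 of the 26 comparable sites match, so the percent identity is 21/26 × 100 = 80.77%.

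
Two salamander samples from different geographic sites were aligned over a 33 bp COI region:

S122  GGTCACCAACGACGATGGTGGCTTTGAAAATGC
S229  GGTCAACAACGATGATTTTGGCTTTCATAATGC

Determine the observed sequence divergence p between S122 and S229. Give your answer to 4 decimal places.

Mismatches occur at site 6 (C/A), site 13 (C/T), site 17 (G/T), site 18 (G/T), site 26 (G/C), site 28 (A/T).
There are 6 differences over 33 sites, so p = 6/33 = 0.1818.

0.1818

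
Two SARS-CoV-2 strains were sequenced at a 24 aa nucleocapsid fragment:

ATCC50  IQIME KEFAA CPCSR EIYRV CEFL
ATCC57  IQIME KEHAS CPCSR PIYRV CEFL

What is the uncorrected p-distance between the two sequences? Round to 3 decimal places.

0.125

Mismatches occur at site 8 (F→H), site 10 (A→S), site 16 (E→P).
There are 3 differences over 24 sites, so p = 3/24 = 0.125.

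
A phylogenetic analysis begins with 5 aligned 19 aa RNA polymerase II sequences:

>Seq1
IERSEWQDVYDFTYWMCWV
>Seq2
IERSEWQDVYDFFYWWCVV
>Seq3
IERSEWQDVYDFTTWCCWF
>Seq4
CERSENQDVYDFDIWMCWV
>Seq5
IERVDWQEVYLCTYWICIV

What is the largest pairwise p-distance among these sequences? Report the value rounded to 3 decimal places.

Pairwise Hamming distances:
  Seq1 vs Seq2: 3
  Seq1 vs Seq3: 3
  Seq1 vs Seq4: 4
  Seq1 vs Seq5: 7
  Seq2 vs Seq3: 5
  Seq2 vs Seq4: 6
  Seq2 vs Seq5: 8
  Seq3 vs Seq4: 6
  Seq3 vs Seq5: 9
  Seq4 vs Seq5: 11
The largest is 11 mismatches, between Seq4 and Seq5; p = 11/19 = 0.579.

0.579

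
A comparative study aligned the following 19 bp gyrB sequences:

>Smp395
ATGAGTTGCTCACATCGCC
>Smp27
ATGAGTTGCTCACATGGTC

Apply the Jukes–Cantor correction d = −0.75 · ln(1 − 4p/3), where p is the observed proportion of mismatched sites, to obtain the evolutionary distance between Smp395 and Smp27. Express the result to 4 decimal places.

0.1134

Differing sites — 16:C/G; 18:C/T.
p = 2/19 = 0.105263.
d = −0.75 · ln(1 − (4/3)·0.105263) = −0.75 · ln(0.859649) = −0.75 · (-0.151231) = 0.1134.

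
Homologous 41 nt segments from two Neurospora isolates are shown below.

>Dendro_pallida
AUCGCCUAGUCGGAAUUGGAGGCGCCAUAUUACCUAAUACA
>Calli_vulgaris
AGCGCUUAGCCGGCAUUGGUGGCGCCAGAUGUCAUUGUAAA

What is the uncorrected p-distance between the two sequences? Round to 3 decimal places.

Differing sites — 2:U/G; 6:C/U; 10:U/C; 14:A/C; 20:A/U; 28:U/G; 31:U/G; 32:A/U; 34:C/A; 36:A/U; 37:A/G; 40:C/A.
There are 12 differences over 41 sites, so p = 12/41 = 0.293.

0.293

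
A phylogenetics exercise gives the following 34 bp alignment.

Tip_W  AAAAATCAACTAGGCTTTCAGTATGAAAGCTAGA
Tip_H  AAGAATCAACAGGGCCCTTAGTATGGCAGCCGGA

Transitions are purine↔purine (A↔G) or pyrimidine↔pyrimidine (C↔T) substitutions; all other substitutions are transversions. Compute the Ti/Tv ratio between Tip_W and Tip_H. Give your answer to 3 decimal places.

4.000

Mismatches occur at site 3 (A↔G, transition), site 11 (T↔A, transversion), site 12 (A↔G, transition), site 16 (T↔C, transition), site 17 (T↔C, transition), site 19 (C↔T, transition), site 26 (A↔G, transition), site 27 (A↔C, transversion), site 31 (T↔C, transition), site 32 (A↔G, transition).
Of the 10 differences, 8 transitions and 2 transversions, so Ti/Tv = 8/2 = 4.000.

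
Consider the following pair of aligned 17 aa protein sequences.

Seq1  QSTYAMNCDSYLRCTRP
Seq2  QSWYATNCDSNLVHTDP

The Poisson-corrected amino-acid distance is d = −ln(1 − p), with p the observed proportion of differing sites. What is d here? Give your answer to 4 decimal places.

0.4353

Mismatches occur at site 3 (T↔W), site 6 (M↔T), site 11 (Y↔N), site 13 (R↔V), site 14 (C↔H), site 16 (R↔D).
p = 6/17 = 0.352941.
d = −ln(1 − 0.352941) = −ln(0.647059) = 0.4353.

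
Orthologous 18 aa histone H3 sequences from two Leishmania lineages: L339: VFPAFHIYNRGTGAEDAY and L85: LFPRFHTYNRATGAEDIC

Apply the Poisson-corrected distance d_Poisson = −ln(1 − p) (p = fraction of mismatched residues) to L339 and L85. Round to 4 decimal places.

The sequences differ at positions 1 (V/L), 4 (A/R), 7 (I/T), 11 (G/A), 17 (A/I), 18 (Y/C).
p = 6/18 = 0.333333.
d = −ln(1 − 0.333333) = −ln(0.666667) = 0.4055.

0.4055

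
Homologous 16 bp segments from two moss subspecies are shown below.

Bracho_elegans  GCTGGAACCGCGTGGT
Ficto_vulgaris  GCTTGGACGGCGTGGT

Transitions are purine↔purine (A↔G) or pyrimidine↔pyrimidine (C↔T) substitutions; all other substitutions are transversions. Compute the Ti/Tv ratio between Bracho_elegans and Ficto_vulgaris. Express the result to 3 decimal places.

0.500

Differing sites — 4:G/T (Tv); 6:A/G (Ti); 9:C/G (Tv).
Of the 3 differences, 1 transition and 2 transversions, so Ti/Tv = 1/2 = 0.500.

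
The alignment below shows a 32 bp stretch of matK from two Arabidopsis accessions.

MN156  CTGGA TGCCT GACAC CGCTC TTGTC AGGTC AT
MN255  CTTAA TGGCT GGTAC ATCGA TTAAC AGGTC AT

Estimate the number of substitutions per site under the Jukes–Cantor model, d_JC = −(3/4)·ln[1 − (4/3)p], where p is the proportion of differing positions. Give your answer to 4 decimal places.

0.4598

Mismatches occur at site 3 (G→T), site 4 (G→A), site 8 (C→G), site 12 (A→G), site 13 (C→T), site 16 (C→A), site 17 (G→T), site 19 (T→G), site 20 (C→A), site 23 (G→A), site 24 (T→A).
p = 11/32 = 0.343750.
d = −0.75 · ln(1 − (4/3)·0.343750) = −0.75 · ln(0.541667) = −0.75 · (-0.613104) = 0.4598.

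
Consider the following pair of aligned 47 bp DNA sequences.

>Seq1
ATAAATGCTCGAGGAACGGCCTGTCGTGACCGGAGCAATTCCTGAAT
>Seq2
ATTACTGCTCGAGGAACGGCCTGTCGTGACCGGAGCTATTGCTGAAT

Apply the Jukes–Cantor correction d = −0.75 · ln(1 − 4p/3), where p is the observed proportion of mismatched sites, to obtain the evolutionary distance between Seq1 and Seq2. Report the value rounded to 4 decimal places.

0.0903

Differing sites — 3:A/T; 5:A/C; 37:A/T; 41:C/G.
p = 4/47 = 0.085106.
d = −0.75 · ln(1 − (4/3)·0.085106) = −0.75 · ln(0.886525) = −0.75 · (-0.120446) = 0.0903.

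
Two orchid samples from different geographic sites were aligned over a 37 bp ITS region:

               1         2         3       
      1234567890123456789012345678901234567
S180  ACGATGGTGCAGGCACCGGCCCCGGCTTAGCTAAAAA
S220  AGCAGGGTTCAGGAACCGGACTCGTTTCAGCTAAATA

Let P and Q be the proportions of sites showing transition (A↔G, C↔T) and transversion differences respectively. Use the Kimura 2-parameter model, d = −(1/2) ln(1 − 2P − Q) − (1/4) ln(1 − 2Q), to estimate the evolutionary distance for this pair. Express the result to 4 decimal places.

0.3793

The sequences differ at positions 2 (C/G, transversion), 3 (G/C, transversion), 5 (T/G, transversion), 9 (G/T, transversion), 14 (C/A, transversion), 20 (C/A, transversion), 22 (C/T, transition), 25 (G/T, transversion), 26 (C/T, transition), 28 (T/C, transition), 36 (A/T, transversion).
Of the 11 differences, 3 transitions and 8 transversions over 37 sites: P = 3/37 = 0.081081, Q = 8/37 = 0.216216.
d = −0.5·ln(0.621622) − 0.25·ln(0.567568) = −0.5·(-0.475423) − 0.25·(-0.566395) = 0.3793.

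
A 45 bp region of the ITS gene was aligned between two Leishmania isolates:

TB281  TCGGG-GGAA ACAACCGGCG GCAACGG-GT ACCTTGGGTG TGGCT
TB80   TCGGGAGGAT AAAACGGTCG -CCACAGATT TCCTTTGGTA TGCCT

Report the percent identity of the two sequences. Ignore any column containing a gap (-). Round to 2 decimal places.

73.81%

Excluding the 3 gap columns leaves 42 comparable sites.
The sequences differ at positions 10 (A/T), 12 (C/A), 16 (C/G), 18 (G/T), 23 (A/C), 26 (G/A), 29 (G/T), 31 (A/T), 36 (G/T), 40 (G/A), 43 (G/C).
31 of the 42 comparable sites match, so the percent identity is 31/42 × 100 = 73.81%.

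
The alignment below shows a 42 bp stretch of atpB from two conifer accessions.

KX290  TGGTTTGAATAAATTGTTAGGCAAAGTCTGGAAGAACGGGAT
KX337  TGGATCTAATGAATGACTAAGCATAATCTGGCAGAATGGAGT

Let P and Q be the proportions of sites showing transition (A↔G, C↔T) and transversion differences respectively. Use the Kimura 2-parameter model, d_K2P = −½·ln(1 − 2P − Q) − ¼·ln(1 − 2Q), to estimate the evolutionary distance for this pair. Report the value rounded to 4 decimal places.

Differing sites — 4:T/A (Tv); 6:T/C (Ti); 7:G/T (Tv); 11:A/G (Ti); 15:T/G (Tv); 16:G/A (Ti); 17:T/C (Ti); 20:G/A (Ti); 24:A/T (Tv); 26:G/A (Ti); 32:A/C (Tv); 37:C/T (Ti); 40:G/A (Ti); 41:A/G (Ti).
Of the 14 differences, 9 transitions and 5 transversions over 42 sites: P = 9/42 = 0.214286, Q = 5/42 = 0.119048.
d = −0.5·ln(0.452380) − 0.25·ln(0.761904) = −0.5·(-0.793233) − 0.25·(-0.271935) = 0.4646.

0.4646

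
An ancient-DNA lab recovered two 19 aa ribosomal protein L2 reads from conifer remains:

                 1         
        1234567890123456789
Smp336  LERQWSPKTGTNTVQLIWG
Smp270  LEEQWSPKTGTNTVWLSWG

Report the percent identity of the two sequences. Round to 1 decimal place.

Mismatches occur at site 3 (R/E), site 15 (Q/W), site 17 (I/S).
16 of the 19 sites match, so the percent identity is 16/19 × 100 = 84.2%.

84.2%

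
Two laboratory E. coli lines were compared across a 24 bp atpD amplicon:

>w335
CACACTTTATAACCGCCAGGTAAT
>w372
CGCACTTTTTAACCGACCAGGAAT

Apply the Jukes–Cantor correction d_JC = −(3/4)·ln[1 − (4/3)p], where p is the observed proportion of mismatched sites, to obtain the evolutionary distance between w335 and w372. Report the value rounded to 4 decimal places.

Differing sites — 2:A/G; 9:A/T; 16:C/A; 18:A/C; 19:G/A; 21:T/G.
p = 6/24 = 0.250000.
d = −0.75 · ln(1 − (4/3)·0.250000) = −0.75 · ln(0.666667) = −0.75 · (-0.405465) = 0.3041.

0.3041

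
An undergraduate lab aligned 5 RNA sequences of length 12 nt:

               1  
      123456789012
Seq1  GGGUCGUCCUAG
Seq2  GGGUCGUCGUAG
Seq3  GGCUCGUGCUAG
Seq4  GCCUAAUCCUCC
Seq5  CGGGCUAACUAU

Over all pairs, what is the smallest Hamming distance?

Pairwise Hamming distances:
  Seq1 vs Seq2: 1
  Seq1 vs Seq3: 2
  Seq1 vs Seq4: 6
  Seq1 vs Seq5: 6
  Seq2 vs Seq3: 3
  Seq2 vs Seq4: 7
  Seq2 vs Seq5: 7
  Seq3 vs Seq4: 6
  Seq3 vs Seq5: 7
  Seq4 vs Seq5: 10
The smallest is 1, between Seq1 and Seq2.

1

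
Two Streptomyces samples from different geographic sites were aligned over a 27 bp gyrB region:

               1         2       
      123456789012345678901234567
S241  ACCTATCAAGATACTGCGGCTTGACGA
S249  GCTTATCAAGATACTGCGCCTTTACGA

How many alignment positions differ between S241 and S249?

Mismatches occur at site 1 (A↔G), site 3 (C↔T), site 19 (G↔C), site 23 (G↔T).
That gives 4 mismatches out of 27 aligned sites, so the Hamming distance is 4.

4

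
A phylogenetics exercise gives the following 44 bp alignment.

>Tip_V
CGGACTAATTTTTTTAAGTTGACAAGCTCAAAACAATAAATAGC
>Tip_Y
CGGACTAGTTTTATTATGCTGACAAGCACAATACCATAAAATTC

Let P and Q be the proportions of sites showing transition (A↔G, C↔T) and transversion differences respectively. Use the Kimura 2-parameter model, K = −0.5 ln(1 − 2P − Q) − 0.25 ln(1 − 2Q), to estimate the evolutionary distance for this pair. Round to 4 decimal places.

0.2722

The sequences differ at positions 8 (A/G, transition), 13 (T/A, transversion), 17 (A/T, transversion), 19 (T/C, transition), 28 (T/A, transversion), 32 (A/T, transversion), 35 (A/C, transversion), 41 (T/A, transversion), 42 (A/T, transversion), 43 (G/T, transversion).
Of the 10 differences, 2 transitions and 8 transversions over 44 sites: P = 2/44 = 0.045455, Q = 8/44 = 0.181818.
d = −0.5·ln(0.727272) − 0.25·ln(0.636364) = −0.5·(-0.318455) − 0.25·(-0.451985) = 0.2722.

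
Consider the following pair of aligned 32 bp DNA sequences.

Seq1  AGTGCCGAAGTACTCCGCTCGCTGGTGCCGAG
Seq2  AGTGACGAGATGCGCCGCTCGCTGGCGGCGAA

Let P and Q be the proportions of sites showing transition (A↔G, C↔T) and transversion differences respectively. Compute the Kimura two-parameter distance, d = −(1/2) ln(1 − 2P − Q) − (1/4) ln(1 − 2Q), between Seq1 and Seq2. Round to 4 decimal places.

The sequences differ at positions 5 (C/A, transversion), 9 (A/G, transition), 10 (G/A, transition), 12 (A/G, transition), 14 (T/G, transversion), 26 (T/C, transition), 28 (C/G, transversion), 32 (G/A, transition).
Of the 8 differences, 5 transitions and 3 transversions over 32 sites: P = 5/32 = 0.156250, Q = 3/32 = 0.093750.
d = −0.5·ln(0.593750) − 0.25·ln(0.812500) = −0.5·(-0.521297) − 0.25·(-0.207639) = 0.3126.

0.3126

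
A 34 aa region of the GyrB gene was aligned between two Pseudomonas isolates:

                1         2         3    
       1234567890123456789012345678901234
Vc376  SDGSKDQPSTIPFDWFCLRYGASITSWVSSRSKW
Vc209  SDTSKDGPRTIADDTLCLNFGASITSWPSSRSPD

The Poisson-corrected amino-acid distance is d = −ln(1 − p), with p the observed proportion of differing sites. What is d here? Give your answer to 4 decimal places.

Differing sites — 3:G/T; 7:Q/G; 9:S/R; 12:P/A; 13:F/D; 15:W/T; 16:F/L; 19:R/N; 20:Y/F; 28:V/P; 33:K/P; 34:W/D.
p = 12/34 = 0.352941.
d = −ln(1 − 0.352941) = −ln(0.647059) = 0.4353.

0.4353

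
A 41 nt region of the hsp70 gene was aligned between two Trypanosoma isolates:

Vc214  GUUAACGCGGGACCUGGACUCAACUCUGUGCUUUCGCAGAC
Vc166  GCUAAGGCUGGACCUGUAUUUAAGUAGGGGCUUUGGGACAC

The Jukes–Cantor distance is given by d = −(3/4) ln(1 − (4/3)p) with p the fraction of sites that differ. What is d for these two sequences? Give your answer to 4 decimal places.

0.4121

The sequences differ at positions 2 (U/C), 6 (C/G), 9 (G/U), 17 (G/U), 19 (C/U), 21 (C/U), 24 (C/G), 26 (C/A), 27 (U/G), 29 (U/G), 35 (C/G), 37 (C/G), 39 (G/C).
p = 13/41 = 0.317073.
d = −0.75 · ln(1 − (4/3)·0.317073) = −0.75 · ln(0.577236) = −0.75 · (-0.549504) = 0.4121.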